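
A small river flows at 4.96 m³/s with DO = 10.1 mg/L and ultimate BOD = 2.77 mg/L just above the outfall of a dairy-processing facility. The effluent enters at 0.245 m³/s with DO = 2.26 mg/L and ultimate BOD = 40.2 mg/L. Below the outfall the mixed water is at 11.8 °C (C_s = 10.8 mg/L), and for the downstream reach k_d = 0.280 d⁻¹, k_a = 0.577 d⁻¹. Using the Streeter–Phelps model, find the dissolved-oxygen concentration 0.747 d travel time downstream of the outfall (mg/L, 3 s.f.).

DO ≈ 9.42 mg/L

Mixed DO = (4.96×10.1 + 0.245×2.26)/(4.96+0.245) = 50.65/5.205 = 9.731 mg/L.
Mixed L₀ = (4.96×2.77 + 0.245×40.2)/(5.205) = 23.59/5.205 = 4.532 mg/L.
Initial deficit D₀ = C_s − DO₀ = 10.8 − 9.731 = 1.069 mg/L.
D(0.747) = [0.280×4.532/(0.577−0.280)](e^(−0.280×0.747) − e^(−0.577×0.747)) + 1.069 e^(−0.577×0.747)
= 4.272 × (0.8113 − 0.6498) + 1.069 × 0.6498 = 1.384 mg/L.
DO = 10.8 − 1.384 = 9.416 mg/L.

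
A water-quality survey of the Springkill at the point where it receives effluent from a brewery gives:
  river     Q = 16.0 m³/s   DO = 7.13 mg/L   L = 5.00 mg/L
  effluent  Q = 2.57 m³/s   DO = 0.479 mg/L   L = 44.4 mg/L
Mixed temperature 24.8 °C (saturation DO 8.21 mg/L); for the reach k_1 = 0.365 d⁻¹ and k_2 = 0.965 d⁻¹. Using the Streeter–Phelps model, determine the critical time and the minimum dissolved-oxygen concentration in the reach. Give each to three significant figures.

Mixed DO = (16.0×7.13 + 2.57×0.479)/(16.0+2.57) = 115.3/18.57 = 6.210 mg/L.
Mixed L₀ = (16.0×5.00 + 2.57×44.4)/(18.57) = 194.1/18.57 = 10.45 mg/L.
Initial deficit D₀ = C_s − DO₀ = 8.21 − 6.210 = 2.000 mg/L.
t_c = (1/0.6000) ln[(0.965/0.365)(1 − 2.000×0.6000/(0.365×10.45))] = 1.667 × ln(1.812) = 0.9908 d.
D_c = (0.365/0.965) × 10.45 × e^(−0.365×0.9908) = 0.3782 × 10.45 × 0.6965 = 2.754 mg/L.
Minimum DO = 8.21 − 2.754 = 5.456 mg/L.

t_c ≈ 0.991 d; minimum DO ≈ 5.46 mg/L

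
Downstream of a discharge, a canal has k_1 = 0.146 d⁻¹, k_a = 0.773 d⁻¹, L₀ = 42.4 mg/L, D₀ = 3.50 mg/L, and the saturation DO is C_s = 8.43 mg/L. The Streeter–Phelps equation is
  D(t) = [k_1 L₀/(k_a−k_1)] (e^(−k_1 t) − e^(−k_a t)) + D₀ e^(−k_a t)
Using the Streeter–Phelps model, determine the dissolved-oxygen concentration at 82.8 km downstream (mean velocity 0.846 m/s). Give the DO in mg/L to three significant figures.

DO ≈ 2.72 mg/L

Travel time t = x/v = 82.8 km / (0.846 m/s) = 82800 m / 0.846 m/s = 97870 s = 1.133 d.
k_1 L₀/(k_a−k_1) = 0.146×42.4/(0.773−0.146) = 6.190/0.6270 = 9.873 mg/L.
e^(−k_1 t) = e^(−0.146×1.133) = 0.8476; e^(−k_a t) = e^(−0.773×1.133) = 0.4166.
D = 9.873 × (0.8476 − 0.4166) + 3.50 × 0.4166 = 4.255 + 1.458 = 5.713 mg/L.
DO = C_s − D = 8.43 − 5.713 = 2.717 mg/L.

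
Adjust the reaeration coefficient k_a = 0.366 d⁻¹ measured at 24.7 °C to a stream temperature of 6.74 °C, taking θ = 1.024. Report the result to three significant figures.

k_a ≈ 0.239 d⁻¹

k_a(T₂) = k_a(T₁) · θ^(T₂−T₁) = 0.366 × 1.024^(6.74−24.7)
= 0.366 × 1.024^-18.0 = 0.366 × 0.6531 = 0.2391 d⁻¹.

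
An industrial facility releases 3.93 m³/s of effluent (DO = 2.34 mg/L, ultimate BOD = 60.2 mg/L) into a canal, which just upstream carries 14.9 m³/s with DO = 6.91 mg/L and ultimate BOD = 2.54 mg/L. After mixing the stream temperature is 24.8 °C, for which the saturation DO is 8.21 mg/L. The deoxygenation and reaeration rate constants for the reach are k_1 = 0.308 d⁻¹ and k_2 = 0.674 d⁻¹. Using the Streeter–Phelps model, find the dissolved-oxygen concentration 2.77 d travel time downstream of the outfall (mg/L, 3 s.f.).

Mixed DO = (14.9×6.91 + 3.93×2.34)/(14.9+3.93) = 112.2/18.83 = 5.956 mg/L.
Mixed L₀ = (14.9×2.54 + 3.93×60.2)/(18.83) = 274.4/18.83 = 14.57 mg/L.
Initial deficit D₀ = C_s − DO₀ = 8.21 − 5.956 = 2.254 mg/L.
D(2.77) = [0.308×14.57/(0.674−0.308)](e^(−0.308×2.77) − e^(−0.674×2.77)) + 2.254 e^(−0.674×2.77)
= 12.26 × (0.4261 − 0.1546) + 2.254 × 0.1546 = 3.678 mg/L.
DO = 8.21 − 3.678 = 4.532 mg/L.

DO ≈ 4.53 mg/L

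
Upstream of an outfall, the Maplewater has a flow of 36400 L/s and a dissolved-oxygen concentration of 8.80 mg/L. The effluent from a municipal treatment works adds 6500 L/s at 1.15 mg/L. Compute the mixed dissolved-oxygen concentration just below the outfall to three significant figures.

7.64 mg/L

Flow-weighted mixing: C = (Q_r C_r + Q_w C_w)/(Q_r + Q_w)
= (36400×8.80 + 6500×1.15)/(36400 + 6500) = 327800/42900 = 7.641 mg/L.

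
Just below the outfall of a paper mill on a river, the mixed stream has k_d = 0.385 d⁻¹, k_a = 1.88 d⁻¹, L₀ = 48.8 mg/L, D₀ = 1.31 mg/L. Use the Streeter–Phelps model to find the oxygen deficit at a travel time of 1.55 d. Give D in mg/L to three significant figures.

k_d L₀/(k_a−k_d) = 0.385×48.8/(1.88−0.385) = 18.79/1.495 = 12.57 mg/L.
e^(−k_d t) = e^(−0.385×1.550) = 0.5506; e^(−k_a t) = e^(−1.88×1.550) = 0.05426.
D = 12.57 × (0.5506 − 0.05426) + 1.31 × 0.05426 = 6.238 + 0.07108 = 6.309 mg/L.

D ≈ 6.31 mg/L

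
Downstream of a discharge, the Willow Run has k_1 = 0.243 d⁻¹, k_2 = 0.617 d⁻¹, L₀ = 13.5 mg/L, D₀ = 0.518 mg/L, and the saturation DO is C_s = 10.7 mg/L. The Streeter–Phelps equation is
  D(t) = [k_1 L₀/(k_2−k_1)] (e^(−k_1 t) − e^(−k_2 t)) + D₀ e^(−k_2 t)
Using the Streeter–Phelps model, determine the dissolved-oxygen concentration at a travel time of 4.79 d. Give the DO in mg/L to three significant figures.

k_1 L₀/(k_2−k_1) = 0.243×13.5/(0.617−0.243) = 3.280/0.3740 = 8.771 mg/L.
e^(−k_1 t) = e^(−0.243×4.790) = 0.3122; e^(−k_2 t) = e^(−0.617×4.790) = 0.05206.
D = 8.771 × (0.3122 − 0.05206) + 0.518 × 0.05206 = 2.282 + 0.02697 = 2.309 mg/L.
DO = C_s − D = 10.7 − 2.309 = 8.391 mg/L.

DO ≈ 8.39 mg/L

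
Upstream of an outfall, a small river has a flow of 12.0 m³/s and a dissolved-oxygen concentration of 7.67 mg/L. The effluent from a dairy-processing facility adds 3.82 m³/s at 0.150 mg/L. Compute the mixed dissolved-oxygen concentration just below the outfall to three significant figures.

5.85 mg/L

Flow-weighted mixing: C = (Q_r C_r + Q_w C_w)/(Q_r + Q_w)
= (12.0×7.67 + 3.82×0.150)/(12.0 + 3.82) = 92.61/15.82 = 5.854 mg/L.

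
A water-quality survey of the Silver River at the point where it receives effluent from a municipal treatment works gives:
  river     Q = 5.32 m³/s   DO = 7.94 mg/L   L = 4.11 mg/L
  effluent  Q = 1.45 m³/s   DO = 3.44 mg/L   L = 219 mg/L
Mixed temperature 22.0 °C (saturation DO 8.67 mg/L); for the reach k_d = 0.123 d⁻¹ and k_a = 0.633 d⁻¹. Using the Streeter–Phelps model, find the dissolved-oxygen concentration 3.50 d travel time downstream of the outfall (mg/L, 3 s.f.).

DO ≈ 1.94 mg/L

Mixed DO = (5.32×7.94 + 1.45×3.44)/(5.32+1.45) = 47.23/6.770 = 6.976 mg/L.
Mixed L₀ = (5.32×4.11 + 1.45×219)/(6.770) = 339.4/6.770 = 50.14 mg/L.
Initial deficit D₀ = C_s − DO₀ = 8.67 − 6.976 = 1.694 mg/L.
D(3.50) = [0.123×50.14/(0.633−0.123)](e^(−0.123×3.50) − e^(−0.633×3.50)) + 1.694 e^(−0.633×3.50)
= 12.09 × (0.6502 − 0.1091) + 1.694 × 0.1091 = 6.727 mg/L.
DO = 8.67 − 6.727 = 1.943 mg/L.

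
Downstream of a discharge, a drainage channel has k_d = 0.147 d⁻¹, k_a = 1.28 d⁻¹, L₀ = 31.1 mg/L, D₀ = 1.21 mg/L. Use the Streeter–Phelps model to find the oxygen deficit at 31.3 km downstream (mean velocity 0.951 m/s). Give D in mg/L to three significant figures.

D ≈ 2.08 mg/L

Travel time t = x/v = 31.3 km / (0.951 m/s) = 31300 m / 0.951 m/s = 32910 s = 0.3809 d.
k_d L₀/(k_a−k_d) = 0.147×31.1/(1.28−0.147) = 4.572/1.133 = 4.035 mg/L.
e^(−k_d t) = e^(−0.147×0.3809) = 0.9455; e^(−k_a t) = e^(−1.28×0.3809) = 0.6141.
D = 4.035 × (0.9455 − 0.6141) + 1.21 × 0.6141 = 1.337 + 0.7431 = 2.080 mg/L.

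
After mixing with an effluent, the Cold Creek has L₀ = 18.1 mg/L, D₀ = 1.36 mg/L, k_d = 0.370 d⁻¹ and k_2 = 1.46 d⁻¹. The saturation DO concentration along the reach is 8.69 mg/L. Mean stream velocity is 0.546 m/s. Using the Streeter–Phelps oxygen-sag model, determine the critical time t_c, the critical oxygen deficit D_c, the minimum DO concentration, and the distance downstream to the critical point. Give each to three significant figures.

t_c ≈ 1.03 d; D_c ≈ 3.13 mg/L; min DO ≈ 5.56 mg/L; x_c ≈ 48.6 km

With k_2/k_d = 3.946 and 1 − D₀(k_2−k_d)/(k_d L₀) = 0.7786,
t_c = ln(3.946 × 0.7786) / (1.46 − 0.370) = ln(3.072) / 1.090 = 1.122/1.090 = 1.030 d.
D_c = (k_d/k_2) L₀ e^(−k_d t_c) = (0.370/1.46) × 18.1 × e^(−0.370×1.030) = 0.2534 × 18.1 × 0.6832 = 3.134 mg/L.
Minimum DO = C_s − D_c = 8.69 − 3.134 = 5.556 mg/L.
x_c = v t_c = 0.546 m/s × 1.030 d × 86400 s/d = 48580 m ≈ 48.6 km.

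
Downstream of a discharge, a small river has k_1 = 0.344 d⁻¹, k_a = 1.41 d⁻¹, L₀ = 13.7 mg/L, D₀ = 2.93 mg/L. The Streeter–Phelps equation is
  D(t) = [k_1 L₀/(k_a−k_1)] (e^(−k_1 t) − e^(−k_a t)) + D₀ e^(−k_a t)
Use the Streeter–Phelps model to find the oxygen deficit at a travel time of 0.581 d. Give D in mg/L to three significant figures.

D ≈ 2.96 mg/L

k_1 L₀/(k_a−k_1) = 0.344×13.7/(1.41−0.344) = 4.713/1.066 = 4.421 mg/L.
e^(−k_1 t) = e^(−0.344×0.5810) = 0.8188; e^(−k_a t) = e^(−1.41×0.5810) = 0.4408.
D = 4.421 × (0.8188 − 0.4408) + 2.93 × 0.4408 = 1.671 + 1.291 = 2.963 mg/L.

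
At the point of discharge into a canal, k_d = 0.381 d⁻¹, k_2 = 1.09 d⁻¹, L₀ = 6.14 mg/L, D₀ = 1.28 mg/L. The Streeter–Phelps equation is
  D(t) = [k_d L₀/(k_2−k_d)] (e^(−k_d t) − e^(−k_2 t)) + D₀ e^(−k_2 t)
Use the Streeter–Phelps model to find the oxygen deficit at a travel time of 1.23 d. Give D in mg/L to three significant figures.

k_d L₀/(k_2−k_d) = 0.381×6.14/(1.09−0.381) = 2.339/0.7090 = 3.299 mg/L.
e^(−k_d t) = e^(−0.381×1.230) = 0.6259; e^(−k_2 t) = e^(−1.09×1.230) = 0.2617.
D = 3.299 × (0.6259 − 0.2617) + 1.28 × 0.2617 = 1.202 + 0.3349 = 1.537 mg/L.

D ≈ 1.54 mg/L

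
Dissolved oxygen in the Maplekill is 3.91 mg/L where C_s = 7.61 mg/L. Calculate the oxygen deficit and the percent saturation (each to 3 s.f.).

D ≈ 3.70 mg/L; 51.4 % saturation

D = C_s − C = 7.61 − 3.91 = 3.70 mg/L.
% saturation = 3.91/7.61 × 100 = 51.4 %.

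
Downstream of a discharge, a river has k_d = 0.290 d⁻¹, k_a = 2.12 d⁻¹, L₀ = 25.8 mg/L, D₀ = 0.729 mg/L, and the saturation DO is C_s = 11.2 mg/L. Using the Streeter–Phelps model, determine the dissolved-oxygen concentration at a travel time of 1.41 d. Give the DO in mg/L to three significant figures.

k_d L₀/(k_a−k_d) = 0.290×25.8/(2.12−0.290) = 7.482/1.830 = 4.089 mg/L.
e^(−k_d t) = e^(−0.290×1.410) = 0.6644; e^(−k_a t) = e^(−2.12×1.410) = 0.05033.
D = 4.089 × (0.6644 − 0.05033) + 0.729 × 0.05033 = 2.511 + 0.03669 = 2.547 mg/L.
DO = C_s − D = 11.2 − 2.547 = 8.653 mg/L.

DO ≈ 8.65 mg/L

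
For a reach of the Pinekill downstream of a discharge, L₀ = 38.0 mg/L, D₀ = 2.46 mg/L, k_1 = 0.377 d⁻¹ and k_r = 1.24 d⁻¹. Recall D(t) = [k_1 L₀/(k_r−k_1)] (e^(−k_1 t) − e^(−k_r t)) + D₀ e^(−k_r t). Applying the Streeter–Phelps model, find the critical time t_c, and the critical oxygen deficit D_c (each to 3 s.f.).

t_c ≈ 1.19 d; D_c ≈ 7.37 mg/L

With k_r/k_1 = 3.289 and 1 − D₀(k_r−k_1)/(k_1 L₀) = 0.8518,
t_c = ln(3.289 × 0.8518) / (1.24 − 0.377) = ln(2.802) / 0.8630 = 1.030/0.8630 = 1.194 d.
L(t_c) = L₀ e^(−k_1 t_c) = 38.0 × 0.6376 = 24.23 mg/L, and at the critical point k_r D_c = k_1 L, so D_c = (0.377/1.24) × 24.23 = 7.366 mg/L.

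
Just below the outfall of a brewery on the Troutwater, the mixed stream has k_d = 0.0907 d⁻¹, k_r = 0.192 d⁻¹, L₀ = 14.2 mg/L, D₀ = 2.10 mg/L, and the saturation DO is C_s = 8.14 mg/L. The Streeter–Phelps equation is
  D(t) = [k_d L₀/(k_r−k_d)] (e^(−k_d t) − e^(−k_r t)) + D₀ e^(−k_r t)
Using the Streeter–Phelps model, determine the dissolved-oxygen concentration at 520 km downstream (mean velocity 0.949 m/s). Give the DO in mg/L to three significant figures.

DO ≈ 4.13 mg/L

Travel time t = x/v = 520 km / (0.949 m/s) = 520000 m / 0.949 m/s = 547900 s = 6.342 d.
k_d L₀/(k_r−k_d) = 0.0907×14.2/(0.192−0.0907) = 1.288/0.1013 = 12.71 mg/L.
e^(−k_d t) = e^(−0.0907×6.342) = 0.5626; e^(−k_r t) = e^(−0.192×6.342) = 0.2959.
D = 12.71 × (0.5626 − 0.2959) + 2.10 × 0.2959 = 3.390 + 0.6214 = 4.012 mg/L.
DO = C_s − D = 8.14 − 4.012 = 4.128 mg/L.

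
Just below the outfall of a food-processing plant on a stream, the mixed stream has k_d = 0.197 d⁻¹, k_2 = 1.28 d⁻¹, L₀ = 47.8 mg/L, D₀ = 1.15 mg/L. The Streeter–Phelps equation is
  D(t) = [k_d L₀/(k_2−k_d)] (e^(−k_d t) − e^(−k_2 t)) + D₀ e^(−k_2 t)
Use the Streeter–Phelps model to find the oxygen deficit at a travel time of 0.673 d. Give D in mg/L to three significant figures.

k_d L₀/(k_2−k_d) = 0.197×47.8/(1.28−0.197) = 9.417/1.083 = 8.695 mg/L.
e^(−k_d t) = e^(−0.197×0.6730) = 0.8758; e^(−k_2 t) = e^(−1.28×0.6730) = 0.4226.
D = 8.695 × (0.8758 − 0.4226) + 1.15 × 0.4226 = 3.941 + 0.4859 = 4.427 mg/L.

D ≈ 4.43 mg/L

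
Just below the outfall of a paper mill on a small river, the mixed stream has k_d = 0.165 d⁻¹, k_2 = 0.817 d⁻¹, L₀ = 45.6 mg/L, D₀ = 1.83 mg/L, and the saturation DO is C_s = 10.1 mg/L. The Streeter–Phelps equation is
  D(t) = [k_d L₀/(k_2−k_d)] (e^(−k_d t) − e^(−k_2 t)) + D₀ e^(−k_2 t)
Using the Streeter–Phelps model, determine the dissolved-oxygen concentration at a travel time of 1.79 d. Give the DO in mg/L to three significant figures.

k_d L₀/(k_2−k_d) = 0.165×45.6/(0.817−0.165) = 7.524/0.6520 = 11.54 mg/L.
e^(−k_d t) = e^(−0.165×1.790) = 0.7443; e^(−k_2 t) = e^(−0.817×1.790) = 0.2317.
D = 11.54 × (0.7443 − 0.2317) + 1.83 × 0.2317 = 5.915 + 0.4240 = 6.339 mg/L.
DO = C_s − D = 10.1 − 6.339 = 3.761 mg/L.

DO ≈ 3.76 mg/L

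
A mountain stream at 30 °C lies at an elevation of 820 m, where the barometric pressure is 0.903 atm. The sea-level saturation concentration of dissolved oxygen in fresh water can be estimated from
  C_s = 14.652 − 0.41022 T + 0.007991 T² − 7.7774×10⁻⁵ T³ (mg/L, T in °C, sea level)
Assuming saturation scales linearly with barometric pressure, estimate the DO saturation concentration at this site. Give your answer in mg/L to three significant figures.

C_s ≈ 6.72 mg/L

At sea level: C_s = 14.652 − 0.41022×30 + 0.007991×30² − 7.7774×10⁻⁵×30³ = 7.437 mg/L.
Pressure correction: C_s' = 7.437 × 0.903 = 6.716 mg/L.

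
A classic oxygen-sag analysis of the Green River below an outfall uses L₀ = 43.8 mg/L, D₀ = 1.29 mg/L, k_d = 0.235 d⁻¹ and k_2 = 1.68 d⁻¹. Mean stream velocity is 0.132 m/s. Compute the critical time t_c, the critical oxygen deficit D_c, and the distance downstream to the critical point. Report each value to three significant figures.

At the critical point dD/dt = 0, so k_d L₀ e^(−k_d t) = k_2 D. Substituting D(t) from the Streeter–Phelps equation and solving for t gives
t_c = ln[(k_2/k_d)(1 − D₀(k_2−k_d)/(k_d L₀))] / (k_2−k_d).
Here k_2−k_d = 1.445 d⁻¹ and 1 − D₀(k_2−k_d)/(k_d L₀) = 1 − 1.29×1.445/(0.235×43.8) = 0.8189, so
t_c = ln(7.149 × 0.8189) / 1.445 = 1.767 / 1.445 = 1.223 d.
L(t_c) = L₀ e^(−k_d t_c) = 43.8 × 0.7502 = 32.86 mg/L, and at the critical point k_2 D_c = k_d L, so D_c = (0.235/1.68) × 32.86 = 4.596 mg/L.
x_c = v t_c = 0.132 m/s × 1.223 d × 86400 s/d = 13950 m ≈ 13.9 km.

t_c ≈ 1.22 d; D_c ≈ 4.60 mg/L; x_c ≈ 13.9 km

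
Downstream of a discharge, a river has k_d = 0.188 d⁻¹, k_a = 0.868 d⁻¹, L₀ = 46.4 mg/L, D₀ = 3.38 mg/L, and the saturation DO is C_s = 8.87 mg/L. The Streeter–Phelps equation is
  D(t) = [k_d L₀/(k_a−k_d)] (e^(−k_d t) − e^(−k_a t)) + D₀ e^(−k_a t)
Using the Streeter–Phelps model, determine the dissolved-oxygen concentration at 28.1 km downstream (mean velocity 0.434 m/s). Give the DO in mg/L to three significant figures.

Travel time t = x/v = 28.1 km / (0.434 m/s) = 28100 m / 0.434 m/s = 64750 s = 0.7494 d.
k_d L₀/(k_a−k_d) = 0.188×46.4/(0.868−0.188) = 8.723/0.6800 = 12.83 mg/L.
e^(−k_d t) = e^(−0.188×0.7494) = 0.8686; e^(−k_a t) = e^(−0.868×0.7494) = 0.5218.
D = 12.83 × (0.8686 − 0.5218) + 3.38 × 0.5218 = 4.449 + 1.764 = 6.212 mg/L.
DO = C_s − D = 8.87 − 6.212 = 2.658 mg/L.

DO ≈ 2.66 mg/L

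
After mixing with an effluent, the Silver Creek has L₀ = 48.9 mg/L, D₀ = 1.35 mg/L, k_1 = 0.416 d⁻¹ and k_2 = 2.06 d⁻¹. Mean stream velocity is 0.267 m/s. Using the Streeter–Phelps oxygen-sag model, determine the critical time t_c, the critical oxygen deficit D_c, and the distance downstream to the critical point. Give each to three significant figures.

At the critical point dD/dt = 0, so k_1 L₀ e^(−k_1 t) = k_2 D. Substituting D(t) from the Streeter–Phelps equation and solving for t gives
t_c = ln[(k_2/k_1)(1 − D₀(k_2−k_1)/(k_1 L₀))] / (k_2−k_1).
Here k_2−k_1 = 1.644 d⁻¹ and 1 − D₀(k_2−k_1)/(k_1 L₀) = 1 − 1.35×1.644/(0.416×48.9) = 0.8909, so
t_c = ln(4.952 × 0.8909) / 1.644 = 1.484 / 1.644 = 0.9028 d.
D_c = (k_1/k_2) L₀ e^(−k_1 t_c) = (0.416/2.06) × 48.9 × e^(−0.416×0.9028) = 0.2019 × 48.9 × 0.6869 = 6.783 mg/L.
x_c = v t_c = 0.267 m/s × 0.9028 d × 86400 s/d = 20830 m ≈ 20.8 km.

t_c ≈ 0.903 d; D_c ≈ 6.78 mg/L; x_c ≈ 20.8 km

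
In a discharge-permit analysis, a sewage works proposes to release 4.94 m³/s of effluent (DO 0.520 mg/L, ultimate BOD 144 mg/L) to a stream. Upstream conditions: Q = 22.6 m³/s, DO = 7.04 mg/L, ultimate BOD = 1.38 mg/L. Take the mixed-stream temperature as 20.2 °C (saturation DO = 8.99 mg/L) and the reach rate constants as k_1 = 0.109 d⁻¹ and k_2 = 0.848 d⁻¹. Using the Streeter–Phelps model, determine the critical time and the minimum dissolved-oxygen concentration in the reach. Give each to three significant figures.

t_c ≈ 0.700 d; minimum DO ≈ 5.78 mg/L

Mixed DO = (22.6×7.04 + 4.94×0.520)/(22.6+4.94) = 161.7/27.54 = 5.870 mg/L.
Mixed L₀ = (22.6×1.38 + 4.94×144)/(27.54) = 742.5/27.54 = 26.96 mg/L.
Initial deficit D₀ = C_s − DO₀ = 8.99 − 5.870 = 3.120 mg/L.
t_c = (1/0.7390) ln[(0.848/0.109)(1 − 3.120×0.7390/(0.109×26.96))] = 1.353 × ln(1.677) = 0.6998 d.
D_c = (0.109/0.848) × 26.96 × e^(−0.109×0.6998) = 0.1285 × 26.96 × 0.9266 = 3.211 mg/L.
Minimum DO = 8.99 − 3.211 = 5.779 mg/L.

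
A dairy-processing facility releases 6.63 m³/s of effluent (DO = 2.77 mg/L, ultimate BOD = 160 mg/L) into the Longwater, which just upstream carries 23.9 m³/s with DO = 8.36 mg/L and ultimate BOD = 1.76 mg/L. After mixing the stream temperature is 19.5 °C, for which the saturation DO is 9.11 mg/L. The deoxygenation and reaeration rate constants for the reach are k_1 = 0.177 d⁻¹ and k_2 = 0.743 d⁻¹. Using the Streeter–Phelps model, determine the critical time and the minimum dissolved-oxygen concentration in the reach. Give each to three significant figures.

Mixed DO = (23.9×8.36 + 6.63×2.77)/(23.9+6.63) = 218.2/30.53 = 7.146 mg/L.
Mixed L₀ = (23.9×1.76 + 6.63×160)/(30.53) = 1103/30.53 = 36.12 mg/L.
Initial deficit D₀ = C_s − DO₀ = 9.11 − 7.146 = 1.964 mg/L.
t_c = (1/0.5660) ln[(0.743/0.177)(1 − 1.964×0.5660/(0.177×36.12))] = 1.767 × ln(3.468) = 2.197 d.
D_c = (0.177/0.743) × 36.12 × e^(−0.177×2.197) = 0.2382 × 36.12 × 0.6778 = 5.833 mg/L.
Minimum DO = 9.11 − 5.833 = 3.277 mg/L.

t_c ≈ 2.20 d; minimum DO ≈ 3.28 mg/L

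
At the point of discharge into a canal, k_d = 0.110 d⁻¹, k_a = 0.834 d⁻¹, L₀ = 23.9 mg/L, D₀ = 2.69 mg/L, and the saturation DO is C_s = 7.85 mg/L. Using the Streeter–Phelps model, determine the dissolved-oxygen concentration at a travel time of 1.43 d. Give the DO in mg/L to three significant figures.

DO ≈ 5.03 mg/L

k_d L₀/(k_a−k_d) = 0.110×23.9/(0.834−0.110) = 2.629/0.7240 = 3.631 mg/L.
e^(−k_d t) = e^(−0.110×1.430) = 0.8544; e^(−k_a t) = e^(−0.834×1.430) = 0.3034.
D = 3.631 × (0.8544 − 0.3034) + 2.69 × 0.3034 = 2.001 + 0.8162 = 2.817 mg/L.
DO = C_s − D = 7.85 − 2.817 = 5.033 mg/L.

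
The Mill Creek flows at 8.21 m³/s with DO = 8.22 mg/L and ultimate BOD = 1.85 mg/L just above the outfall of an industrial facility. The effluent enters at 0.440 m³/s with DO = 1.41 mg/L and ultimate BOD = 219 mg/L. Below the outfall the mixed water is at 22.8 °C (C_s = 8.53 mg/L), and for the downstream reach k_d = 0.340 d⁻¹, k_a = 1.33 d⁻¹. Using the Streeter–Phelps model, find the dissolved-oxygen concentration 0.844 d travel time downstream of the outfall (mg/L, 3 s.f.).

DO ≈ 6.43 mg/L

Mixed DO = (8.21×8.22 + 0.440×1.41)/(8.21+0.440) = 68.11/8.650 = 7.874 mg/L.
Mixed L₀ = (8.21×1.85 + 0.440×219)/(8.650) = 111.5/8.650 = 12.90 mg/L.
Initial deficit D₀ = C_s − DO₀ = 8.53 − 7.874 = 0.6564 mg/L.
D(0.844) = [0.340×12.90/(1.33−0.340)](e^(−0.340×0.844) − e^(−1.33×0.844)) + 0.6564 e^(−1.33×0.844)
= 4.429 × (0.7505 − 0.3255) + 0.6564 × 0.3255 = 2.096 mg/L.
DO = 8.53 − 2.096 = 6.434 mg/L.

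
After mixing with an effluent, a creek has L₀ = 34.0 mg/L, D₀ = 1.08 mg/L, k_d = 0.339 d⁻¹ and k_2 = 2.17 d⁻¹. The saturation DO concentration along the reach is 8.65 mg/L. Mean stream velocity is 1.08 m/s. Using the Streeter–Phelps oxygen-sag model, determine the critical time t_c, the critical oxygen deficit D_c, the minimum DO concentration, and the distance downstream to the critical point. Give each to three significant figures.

t_c ≈ 0.911 d; D_c ≈ 3.90 mg/L; min DO ≈ 4.75 mg/L; x_c ≈ 85.0 km

t_c = [1/(k_2−k_d)] ln[(k_2/k_d)(1 − D₀(k_2−k_d)/(k_d L₀))]
= [1/(2.17−0.339)] ln[(2.17/0.339)(1 − 1.08×1.831/(0.339×34.0))]
= (1/1.831) ln[6.401 × 0.8284] = 0.5461 × ln(5.303) = 0.5461 × 1.668 = 0.9111 d.
D_c = (k_d/k_2) L₀ e^(−k_d t_c) = (0.339/2.17) × 34.0 × e^(−0.339×0.9111) = 0.1562 × 34.0 × 0.7343 = 3.900 mg/L.
Minimum DO = C_s − D_c = 8.65 − 3.900 = 4.750 mg/L.
x_c = v t_c = 1.08 m/s × 0.9111 d × 86400 s/d = 85020 m ≈ 85.0 km.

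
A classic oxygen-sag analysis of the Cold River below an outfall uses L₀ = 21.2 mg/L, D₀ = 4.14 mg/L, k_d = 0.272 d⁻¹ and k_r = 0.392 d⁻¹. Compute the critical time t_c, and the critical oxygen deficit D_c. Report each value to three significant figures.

t_c ≈ 2.29 d; D_c ≈ 7.88 mg/L

At the critical point dD/dt = 0, so k_d L₀ e^(−k_d t) = k_r D. Substituting D(t) from the Streeter–Phelps equation and solving for t gives
t_c = ln[(k_r/k_d)(1 − D₀(k_r−k_d)/(k_d L₀))] / (k_r−k_d).
Here k_r−k_d = 0.1200 d⁻¹ and 1 − D₀(k_r−k_d)/(k_d L₀) = 1 − 4.14×0.1200/(0.272×21.2) = 0.9138, so
t_c = ln(1.441 × 0.9138) / 0.1200 = 0.2754 / 0.1200 = 2.295 d.
D_c = (k_d/k_r) L₀ e^(−k_d t_c) = (0.272/0.392) × 21.2 × e^(−0.272×2.295) = 0.6939 × 21.2 × 0.5357 = 7.880 mg/L.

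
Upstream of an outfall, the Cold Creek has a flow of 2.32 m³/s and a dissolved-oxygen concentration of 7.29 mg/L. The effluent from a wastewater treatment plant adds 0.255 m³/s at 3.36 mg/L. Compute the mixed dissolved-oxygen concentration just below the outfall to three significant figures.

6.90 mg/L

Flow-weighted mixing: C = (Q_r C_r + Q_w C_w)/(Q_r + Q_w)
= (2.32×7.29 + 0.255×3.36)/(2.32 + 0.255) = 17.77/2.575 = 6.901 mg/L.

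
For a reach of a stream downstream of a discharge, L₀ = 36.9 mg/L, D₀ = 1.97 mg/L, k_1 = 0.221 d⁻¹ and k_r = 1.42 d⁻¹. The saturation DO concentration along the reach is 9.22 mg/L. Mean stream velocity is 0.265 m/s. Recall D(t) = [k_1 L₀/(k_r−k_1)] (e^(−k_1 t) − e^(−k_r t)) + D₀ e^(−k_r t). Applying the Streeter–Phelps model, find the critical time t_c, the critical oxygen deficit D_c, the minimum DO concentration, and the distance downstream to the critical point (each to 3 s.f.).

With k_r/k_1 = 6.425 and 1 − D₀(k_r−k_1)/(k_1 L₀) = 0.7104,
t_c = ln(6.425 × 0.7104) / (1.42 − 0.221) = ln(4.564) / 1.199 = 1.518/1.199 = 1.266 d.
D_c = (k_1/k_r) L₀ e^(−k_1 t_c) = (0.221/1.42) × 36.9 × e^(−0.221×1.266) = 0.1556 × 36.9 × 0.7559 = 4.341 mg/L.
Minimum DO = C_s − D_c = 9.22 − 4.341 = 4.879 mg/L.
x_c = v t_c = 0.265 m/s × 1.266 d × 86400 s/d = 28990 m ≈ 29.0 km.

t_c ≈ 1.27 d; D_c ≈ 4.34 mg/L; min DO ≈ 4.88 mg/L; x_c ≈ 29.0 km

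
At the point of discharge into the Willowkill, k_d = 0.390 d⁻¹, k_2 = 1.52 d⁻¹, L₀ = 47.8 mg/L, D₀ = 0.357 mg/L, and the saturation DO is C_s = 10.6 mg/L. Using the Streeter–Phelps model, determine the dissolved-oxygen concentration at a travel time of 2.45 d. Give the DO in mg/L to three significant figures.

k_d L₀/(k_2−k_d) = 0.390×47.8/(1.52−0.390) = 18.64/1.130 = 16.50 mg/L.
e^(−k_d t) = e^(−0.390×2.450) = 0.3846; e^(−k_2 t) = e^(−1.52×2.450) = 0.02414.
D = 16.50 × (0.3846 − 0.02414) + 0.357 × 0.02414 = 5.947 + 0.008617 = 5.956 mg/L.
DO = C_s − D = 10.6 − 5.956 = 4.644 mg/L.

DO ≈ 4.64 mg/L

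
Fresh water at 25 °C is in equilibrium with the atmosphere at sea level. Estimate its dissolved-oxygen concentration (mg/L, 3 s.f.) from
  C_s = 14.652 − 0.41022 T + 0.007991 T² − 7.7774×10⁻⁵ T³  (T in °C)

C_s = 14.652 − 0.41022×25 + 0.007991×25² − 7.7774×10⁻⁵×25³ = 8.176 mg/L.

C_s ≈ 8.18 mg/L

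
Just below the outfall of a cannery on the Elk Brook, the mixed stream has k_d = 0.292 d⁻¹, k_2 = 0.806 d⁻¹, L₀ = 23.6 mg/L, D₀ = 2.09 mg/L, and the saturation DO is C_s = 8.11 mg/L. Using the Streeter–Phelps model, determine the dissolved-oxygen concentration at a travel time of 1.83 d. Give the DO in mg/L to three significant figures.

k_d L₀/(k_2−k_d) = 0.292×23.6/(0.806−0.292) = 6.891/0.5140 = 13.41 mg/L.
e^(−k_d t) = e^(−0.292×1.830) = 0.5860; e^(−k_2 t) = e^(−0.806×1.830) = 0.2288.
D = 13.41 × (0.5860 − 0.2288) + 2.09 × 0.2288 = 4.790 + 0.4782 = 5.268 mg/L.
DO = C_s − D = 8.11 − 5.268 = 2.842 mg/L.

DO ≈ 2.84 mg/L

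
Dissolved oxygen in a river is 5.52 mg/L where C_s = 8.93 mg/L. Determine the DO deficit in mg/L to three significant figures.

D = C_s − C = 8.93 − 5.52 = 3.41 mg/L.

D ≈ 3.41 mg/L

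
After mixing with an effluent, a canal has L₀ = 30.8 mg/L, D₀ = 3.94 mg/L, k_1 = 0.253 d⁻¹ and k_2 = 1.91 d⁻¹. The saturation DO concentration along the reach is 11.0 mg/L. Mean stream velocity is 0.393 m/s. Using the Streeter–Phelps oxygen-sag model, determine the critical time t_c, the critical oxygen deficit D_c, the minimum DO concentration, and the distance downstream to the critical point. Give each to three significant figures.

At the critical point dD/dt = 0, so k_1 L₀ e^(−k_1 t) = k_2 D. Substituting D(t) from the Streeter–Phelps equation and solving for t gives
t_c = ln[(k_2/k_1)(1 − D₀(k_2−k_1)/(k_1 L₀))] / (k_2−k_1).
Here k_2−k_1 = 1.657 d⁻¹ and 1 − D₀(k_2−k_1)/(k_1 L₀) = 1 − 3.94×1.657/(0.253×30.8) = 0.1622, so
t_c = ln(7.549 × 0.1622) / 1.657 = 0.2025 / 1.657 = 0.1222 d.
D_c = (k_1/k_2) L₀ e^(−k_1 t_c) = (0.253/1.91) × 30.8 × e^(−0.253×0.1222) = 0.1325 × 30.8 × 0.9696 = 3.956 mg/L.
Minimum DO = C_s − D_c = 11.0 − 3.956 = 7.044 mg/L.
x_c = v t_c = 0.393 m/s × 0.1222 d × 86400 s/d = 4149 m ≈ 4.15 km.

t_c ≈ 0.122 d; D_c ≈ 3.96 mg/L; min DO ≈ 7.04 mg/L; x_c ≈ 4.15 km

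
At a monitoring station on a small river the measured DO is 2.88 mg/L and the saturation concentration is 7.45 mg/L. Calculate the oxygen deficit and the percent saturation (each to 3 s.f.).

D = C_s − C = 7.45 − 2.88 = 4.57 mg/L.
% saturation = 2.88/7.45 × 100 = 38.7 %.

D ≈ 4.57 mg/L; 38.7 % saturation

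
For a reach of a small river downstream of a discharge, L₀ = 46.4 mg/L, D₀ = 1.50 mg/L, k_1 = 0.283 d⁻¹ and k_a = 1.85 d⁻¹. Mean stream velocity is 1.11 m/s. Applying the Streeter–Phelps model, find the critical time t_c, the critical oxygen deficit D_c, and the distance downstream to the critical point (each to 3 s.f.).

t_c ≈ 1.07 d; D_c ≈ 5.24 mg/L; x_c ≈ 103 km

At the critical point dD/dt = 0, so k_1 L₀ e^(−k_1 t) = k_a D. Substituting D(t) from the Streeter–Phelps equation and solving for t gives
t_c = ln[(k_a/k_1)(1 − D₀(k_a−k_1)/(k_1 L₀))] / (k_a−k_1).
Here k_a−k_1 = 1.567 d⁻¹ and 1 − D₀(k_a−k_1)/(k_1 L₀) = 1 − 1.50×1.567/(0.283×46.4) = 0.8210, so
t_c = ln(6.537 × 0.8210) / 1.567 = 1.680 / 1.567 = 1.072 d.
D_c = (k_1/k_a) L₀ e^(−k_1 t_c) = (0.283/1.85) × 46.4 × e^(−0.283×1.072) = 0.1530 × 46.4 × 0.7383 = 5.240 mg/L.
x_c = v t_c = 1.11 m/s × 1.072 d × 86400 s/d = 102800 m ≈ 103 km.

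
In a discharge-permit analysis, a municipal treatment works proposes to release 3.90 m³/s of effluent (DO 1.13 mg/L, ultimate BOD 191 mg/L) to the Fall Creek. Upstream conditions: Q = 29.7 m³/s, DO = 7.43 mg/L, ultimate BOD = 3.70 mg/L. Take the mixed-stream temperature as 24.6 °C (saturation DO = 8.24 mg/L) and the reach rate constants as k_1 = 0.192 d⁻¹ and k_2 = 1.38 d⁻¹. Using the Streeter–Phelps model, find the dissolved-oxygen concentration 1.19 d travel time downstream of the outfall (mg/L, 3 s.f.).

Mixed DO = (29.7×7.43 + 3.90×1.13)/(29.7+3.90) = 225.1/33.60 = 6.699 mg/L.
Mixed L₀ = (29.7×3.70 + 3.90×191)/(33.60) = 854.8/33.60 = 25.44 mg/L.
Initial deficit D₀ = C_s − DO₀ = 8.24 − 6.699 = 1.541 mg/L.
D(1.19) = [0.192×25.44/(1.38−0.192)](e^(−0.192×1.19) − e^(−1.38×1.19)) + 1.541 e^(−1.38×1.19)
= 4.112 × (0.7957 − 0.1936) + 1.541 × 0.1936 = 2.774 mg/L.
DO = 8.24 − 2.774 = 5.466 mg/L.

DO ≈ 5.47 mg/L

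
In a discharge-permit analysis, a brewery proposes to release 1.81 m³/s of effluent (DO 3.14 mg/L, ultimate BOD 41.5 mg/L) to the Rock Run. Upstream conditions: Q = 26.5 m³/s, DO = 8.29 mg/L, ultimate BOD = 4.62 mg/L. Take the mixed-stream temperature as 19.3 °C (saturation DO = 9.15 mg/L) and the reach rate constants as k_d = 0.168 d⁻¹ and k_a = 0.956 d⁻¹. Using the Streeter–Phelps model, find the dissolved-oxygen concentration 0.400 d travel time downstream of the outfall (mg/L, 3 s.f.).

DO ≈ 7.96 mg/L

Mixed DO = (26.5×8.29 + 1.81×3.14)/(26.5+1.81) = 225.4/28.31 = 7.961 mg/L.
Mixed L₀ = (26.5×4.62 + 1.81×41.5)/(28.31) = 197.5/28.31 = 6.978 mg/L.
Initial deficit D₀ = C_s − DO₀ = 9.15 − 7.961 = 1.189 mg/L.
D(0.400) = [0.168×6.978/(0.956−0.168)](e^(−0.168×0.400) − e^(−0.956×0.400)) + 1.189 e^(−0.956×0.400)
= 1.488 × (0.9350 − 0.6822) + 1.189 × 0.6822 = 1.187 mg/L.
DO = 9.15 − 1.187 = 7.963 mg/L.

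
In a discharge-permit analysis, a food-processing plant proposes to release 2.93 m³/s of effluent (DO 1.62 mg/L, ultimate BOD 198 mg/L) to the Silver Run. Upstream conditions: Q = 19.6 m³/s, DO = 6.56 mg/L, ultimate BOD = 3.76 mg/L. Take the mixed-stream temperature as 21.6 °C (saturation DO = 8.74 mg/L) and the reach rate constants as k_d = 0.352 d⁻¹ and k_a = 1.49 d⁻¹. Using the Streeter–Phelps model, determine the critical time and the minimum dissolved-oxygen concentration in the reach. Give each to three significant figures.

t_c ≈ 0.936 d; minimum DO ≈ 3.81 mg/L

Mixed DO = (19.6×6.56 + 2.93×1.62)/(19.6+2.93) = 133.3/22.53 = 5.918 mg/L.
Mixed L₀ = (19.6×3.76 + 2.93×198)/(22.53) = 653.8/22.53 = 29.02 mg/L.
Initial deficit D₀ = C_s − DO₀ = 8.74 − 5.918 = 2.822 mg/L.
t_c = (1/1.138) ln[(1.49/0.352)(1 − 2.822×1.138/(0.352×29.02))] = 0.8787 × ln(2.902) = 0.9362 d.
D_c = (0.352/1.49) × 29.02 × e^(−0.352×0.9362) = 0.2362 × 29.02 × 0.7193 = 4.931 mg/L.
Minimum DO = 8.74 − 4.931 = 3.809 mg/L.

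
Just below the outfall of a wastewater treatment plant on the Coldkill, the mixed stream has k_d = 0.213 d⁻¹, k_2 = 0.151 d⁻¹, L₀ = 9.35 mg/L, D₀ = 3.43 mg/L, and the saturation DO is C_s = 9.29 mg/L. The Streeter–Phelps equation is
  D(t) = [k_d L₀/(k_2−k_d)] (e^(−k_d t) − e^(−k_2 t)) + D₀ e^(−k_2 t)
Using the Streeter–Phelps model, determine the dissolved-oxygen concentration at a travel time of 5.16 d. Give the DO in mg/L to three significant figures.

DO ≈ 3.68 mg/L

k_d L₀/(k_2−k_d) = 0.213×9.35/(0.151−0.213) = 1.992/-0.06200 = -32.12 mg/L.
e^(−k_d t) = e^(−0.213×5.160) = 0.3332; e^(−k_2 t) = e^(−0.151×5.160) = 0.4588.
D = -32.12 × (0.3332 − 0.4588) + 3.43 × 0.4588 = 4.035 + 1.574 = 5.609 mg/L.
DO = C_s − D = 9.29 − 5.609 = 3.681 mg/L.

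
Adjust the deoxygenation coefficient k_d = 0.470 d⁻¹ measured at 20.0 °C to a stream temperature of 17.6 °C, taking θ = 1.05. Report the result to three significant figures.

k_d ≈ 0.418 d⁻¹

k_d(T₂) = k_d(T₁) · θ^(T₂−T₁) = 0.470 × 1.05^(17.6−20.0)
= 0.470 × 1.05^-2.40 = 0.470 × 0.8895 = 0.4181 d⁻¹.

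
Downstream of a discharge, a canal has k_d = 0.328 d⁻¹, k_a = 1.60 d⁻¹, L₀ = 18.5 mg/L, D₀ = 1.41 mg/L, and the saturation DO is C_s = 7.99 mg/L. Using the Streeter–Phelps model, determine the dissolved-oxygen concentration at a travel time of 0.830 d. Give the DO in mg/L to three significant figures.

k_d L₀/(k_a−k_d) = 0.328×18.5/(1.60−0.328) = 6.068/1.272 = 4.770 mg/L.
e^(−k_d t) = e^(−0.328×0.8300) = 0.7617; e^(−k_a t) = e^(−1.60×0.8300) = 0.2650.
D = 4.770 × (0.7617 − 0.2650) + 1.41 × 0.2650 = 2.369 + 0.3737 = 2.743 mg/L.
DO = C_s − D = 7.99 − 2.743 = 5.247 mg/L.

DO ≈ 5.25 mg/L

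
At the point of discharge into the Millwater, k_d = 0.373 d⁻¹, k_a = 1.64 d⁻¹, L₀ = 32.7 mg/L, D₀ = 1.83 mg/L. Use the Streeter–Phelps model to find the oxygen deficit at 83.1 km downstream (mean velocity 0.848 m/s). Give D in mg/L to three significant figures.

D ≈ 5.09 mg/L

Travel time t = x/v = 83.1 km / (0.848 m/s) = 83100 m / 0.848 m/s = 98000 s = 1.134 d.
k_d L₀/(k_a−k_d) = 0.373×32.7/(1.64−0.373) = 12.20/1.267 = 9.627 mg/L.
e^(−k_d t) = e^(−0.373×1.134) = 0.6550; e^(−k_a t) = e^(−1.64×1.134) = 0.1557.
D = 9.627 × (0.6550 − 0.1557) + 1.83 × 0.1557 = 4.807 + 0.2849 = 5.092 mg/L.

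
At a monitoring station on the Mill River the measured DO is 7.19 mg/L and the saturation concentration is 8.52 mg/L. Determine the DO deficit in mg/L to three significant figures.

D = C_s − C = 8.52 − 7.19 = 1.33 mg/L.

D ≈ 1.33 mg/L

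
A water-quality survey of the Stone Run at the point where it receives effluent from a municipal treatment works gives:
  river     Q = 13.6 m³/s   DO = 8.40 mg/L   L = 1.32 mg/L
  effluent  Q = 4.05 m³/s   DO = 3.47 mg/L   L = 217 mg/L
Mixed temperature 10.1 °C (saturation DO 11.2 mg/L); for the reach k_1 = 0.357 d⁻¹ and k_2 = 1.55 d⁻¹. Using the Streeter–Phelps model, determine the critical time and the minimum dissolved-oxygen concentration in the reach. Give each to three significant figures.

t_c ≈ 0.980 d; minimum DO ≈ 2.95 mg/L

Mixed DO = (13.6×8.40 + 4.05×3.47)/(13.6+4.05) = 128.3/17.65 = 7.269 mg/L.
Mixed L₀ = (13.6×1.32 + 4.05×217)/(17.65) = 896.8/17.65 = 50.81 mg/L.
Initial deficit D₀ = C_s − DO₀ = 11.2 − 7.269 = 3.931 mg/L.
t_c = (1/1.193) ln[(1.55/0.357)(1 − 3.931×1.193/(0.357×50.81))] = 0.8382 × ln(3.219) = 0.9800 d.
D_c = (0.357/1.55) × 50.81 × e^(−0.357×0.9800) = 0.2303 × 50.81 × 0.7048 = 8.248 mg/L.
Minimum DO = 11.2 − 8.248 = 2.952 mg/L.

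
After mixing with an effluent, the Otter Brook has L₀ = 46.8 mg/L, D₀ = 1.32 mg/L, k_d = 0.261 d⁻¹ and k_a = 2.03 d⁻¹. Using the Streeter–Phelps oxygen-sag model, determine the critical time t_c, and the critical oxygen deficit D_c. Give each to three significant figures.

t_c = [1/(k_a−k_d)] ln[(k_a/k_d)(1 − D₀(k_a−k_d)/(k_d L₀))]
= [1/(2.03−0.261)] ln[(2.03/0.261)(1 − 1.32×1.769/(0.261×46.8))]
= (1/1.769) ln[7.778 × 0.8088] = 0.5653 × ln(6.291) = 0.5653 × 1.839 = 1.040 d.
D_c = (k_d/k_a) L₀ e^(−k_d t_c) = (0.261/2.03) × 46.8 × e^(−0.261×1.040) = 0.1286 × 46.8 × 0.7624 = 4.587 mg/L.

t_c ≈ 1.04 d; D_c ≈ 4.59 mg/L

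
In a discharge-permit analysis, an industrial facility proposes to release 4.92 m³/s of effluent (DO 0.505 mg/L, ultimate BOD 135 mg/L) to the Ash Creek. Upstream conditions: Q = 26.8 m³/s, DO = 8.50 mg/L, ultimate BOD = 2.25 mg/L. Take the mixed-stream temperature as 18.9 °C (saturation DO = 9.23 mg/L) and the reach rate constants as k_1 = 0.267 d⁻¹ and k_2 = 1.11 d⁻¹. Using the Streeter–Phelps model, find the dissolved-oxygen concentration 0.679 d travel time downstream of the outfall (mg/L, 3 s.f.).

Mixed DO = (26.8×8.50 + 4.92×0.505)/(26.8+4.92) = 230.3/31.72 = 7.260 mg/L.
Mixed L₀ = (26.8×2.25 + 4.92×135)/(31.72) = 724.5/31.72 = 22.84 mg/L.
Initial deficit D₀ = C_s − DO₀ = 9.23 − 7.260 = 1.970 mg/L.
D(0.679) = [0.267×22.84/(1.11−0.267)](e^(−0.267×0.679) − e^(−1.11×0.679)) + 1.970 e^(−1.11×0.679)
= 7.234 × (0.8342 − 0.4706) + 1.970 × 0.4706 = 3.557 mg/L.
DO = 9.23 − 3.557 = 5.673 mg/L.

DO ≈ 5.67 mg/L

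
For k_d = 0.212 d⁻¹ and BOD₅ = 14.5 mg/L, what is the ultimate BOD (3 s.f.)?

L₀ ≈ 22.2 mg/L

BOD₅ = L₀(1 − e^(−5k_d)) ⇒ L₀ = BOD₅ / (1 − e^(−5×0.212))
= 14.5 / (1 − 0.3465) = 14.5 / 0.6535 = 22.19 mg/L.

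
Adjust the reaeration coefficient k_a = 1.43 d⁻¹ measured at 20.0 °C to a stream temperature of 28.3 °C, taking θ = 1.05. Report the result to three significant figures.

k_a(T₂) = k_a(T₁) · θ^(T₂−T₁) = 1.43 × 1.05^(28.3−20.0)
= 1.43 × 1.05^8.30 = 1.43 × 1.499 = 2.144 d⁻¹.

k_a ≈ 2.14 d⁻¹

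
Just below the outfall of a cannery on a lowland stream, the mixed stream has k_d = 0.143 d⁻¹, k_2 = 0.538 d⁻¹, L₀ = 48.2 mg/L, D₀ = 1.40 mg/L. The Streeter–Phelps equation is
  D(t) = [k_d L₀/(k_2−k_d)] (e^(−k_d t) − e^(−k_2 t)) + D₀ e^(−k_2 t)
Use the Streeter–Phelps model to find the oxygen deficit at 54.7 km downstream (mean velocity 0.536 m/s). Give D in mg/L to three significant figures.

Travel time t = x/v = 54.7 km / (0.536 m/s) = 54700 m / 0.536 m/s = 102100 s = 1.181 d.
k_d L₀/(k_2−k_d) = 0.143×48.2/(0.538−0.143) = 6.893/0.3950 = 17.45 mg/L.
e^(−k_d t) = e^(−0.143×1.181) = 0.8446; e^(−k_2 t) = e^(−0.538×1.181) = 0.5297.
D = 17.45 × (0.8446 − 0.5297) + 1.40 × 0.5297 = 5.495 + 0.7416 = 6.236 mg/L.

D ≈ 6.24 mg/L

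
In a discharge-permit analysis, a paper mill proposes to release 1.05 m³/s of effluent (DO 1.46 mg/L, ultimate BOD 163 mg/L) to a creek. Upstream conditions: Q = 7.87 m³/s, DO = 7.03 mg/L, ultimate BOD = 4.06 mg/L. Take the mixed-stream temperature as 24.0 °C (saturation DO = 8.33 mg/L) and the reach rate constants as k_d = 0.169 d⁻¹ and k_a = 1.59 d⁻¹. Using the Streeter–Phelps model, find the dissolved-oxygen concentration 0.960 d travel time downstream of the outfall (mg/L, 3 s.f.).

DO ≈ 6.19 mg/L

Mixed DO = (7.87×7.03 + 1.05×1.46)/(7.87+1.05) = 56.86/8.920 = 6.374 mg/L.
Mixed L₀ = (7.87×4.06 + 1.05×163)/(8.920) = 203.1/8.920 = 22.77 mg/L.
Initial deficit D₀ = C_s − DO₀ = 8.33 − 6.374 = 1.956 mg/L.
D(0.960) = [0.169×22.77/(1.59−0.169)](e^(−0.169×0.960) − e^(−1.59×0.960)) + 1.956 e^(−1.59×0.960)
= 2.708 × (0.8502 − 0.2173) + 1.956 × 0.2173 = 2.139 mg/L.
DO = 8.33 − 2.139 = 6.191 mg/L.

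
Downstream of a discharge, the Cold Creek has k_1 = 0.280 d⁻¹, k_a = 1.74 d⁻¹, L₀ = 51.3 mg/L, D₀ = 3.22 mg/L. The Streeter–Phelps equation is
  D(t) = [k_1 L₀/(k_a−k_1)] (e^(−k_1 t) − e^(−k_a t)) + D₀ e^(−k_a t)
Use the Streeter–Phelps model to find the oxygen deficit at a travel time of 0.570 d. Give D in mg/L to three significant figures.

k_1 L₀/(k_a−k_1) = 0.280×51.3/(1.74−0.280) = 14.36/1.460 = 9.838 mg/L.
e^(−k_1 t) = e^(−0.280×0.5700) = 0.8525; e^(−k_a t) = e^(−1.74×0.5700) = 0.3709.
D = 9.838 × (0.8525 − 0.3709) + 3.22 × 0.3709 = 4.738 + 1.194 = 5.932 mg/L.

D ≈ 5.93 mg/L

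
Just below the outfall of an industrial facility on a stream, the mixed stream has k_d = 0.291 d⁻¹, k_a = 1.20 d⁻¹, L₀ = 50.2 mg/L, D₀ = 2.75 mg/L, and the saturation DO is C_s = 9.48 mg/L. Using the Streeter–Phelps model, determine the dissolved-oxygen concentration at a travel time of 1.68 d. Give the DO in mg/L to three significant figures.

k_d L₀/(k_a−k_d) = 0.291×50.2/(1.20−0.291) = 14.61/0.9090 = 16.07 mg/L.
e^(−k_d t) = e^(−0.291×1.680) = 0.6133; e^(−k_a t) = e^(−1.20×1.680) = 0.1332.
D = 16.07 × (0.6133 − 0.1332) + 2.75 × 0.1332 = 7.716 + 0.3663 = 8.082 mg/L.
DO = C_s − D = 9.48 − 8.082 = 1.398 mg/L.

DO ≈ 1.40 mg/L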